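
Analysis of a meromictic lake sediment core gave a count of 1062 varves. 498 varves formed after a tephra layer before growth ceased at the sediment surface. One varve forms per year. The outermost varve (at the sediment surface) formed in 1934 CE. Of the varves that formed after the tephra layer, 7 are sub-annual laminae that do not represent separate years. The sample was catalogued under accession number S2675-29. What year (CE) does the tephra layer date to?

There are 498 varves younger than the tephra layer.
498 − 7 false = 491 true varves after the tephra layer.
Counting back 491 years from 1934 CE places the tephra layer in 1934 − 491 = 1443 CE.

1443 CE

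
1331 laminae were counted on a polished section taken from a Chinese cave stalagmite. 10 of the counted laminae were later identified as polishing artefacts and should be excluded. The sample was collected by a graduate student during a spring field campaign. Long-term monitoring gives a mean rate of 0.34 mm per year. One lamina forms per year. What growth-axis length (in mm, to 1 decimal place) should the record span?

449.1 mm

True lamina count = 1331 − 10 = 1321.
1321 years at 0.34 mm/year gives 0.34 × 1321 = 449.1 mm.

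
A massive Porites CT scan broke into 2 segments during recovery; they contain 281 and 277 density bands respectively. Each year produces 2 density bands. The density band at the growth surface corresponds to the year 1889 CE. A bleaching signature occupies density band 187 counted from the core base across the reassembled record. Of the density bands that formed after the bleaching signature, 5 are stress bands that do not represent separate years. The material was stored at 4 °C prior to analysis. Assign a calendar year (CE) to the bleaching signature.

1706 CE

Total density bands = 281 + 277 = 558.
558 − 187 = 371 density bands lie beyond the bleaching signature toward the growth surface.
Removing the 5 false density bands leaves 371 − 5 = 366 true density bands beyond the bleaching signature.
366 density bands at 2 per year is 366 / 2 = 183 years.
1889 − 183 = 1706 CE.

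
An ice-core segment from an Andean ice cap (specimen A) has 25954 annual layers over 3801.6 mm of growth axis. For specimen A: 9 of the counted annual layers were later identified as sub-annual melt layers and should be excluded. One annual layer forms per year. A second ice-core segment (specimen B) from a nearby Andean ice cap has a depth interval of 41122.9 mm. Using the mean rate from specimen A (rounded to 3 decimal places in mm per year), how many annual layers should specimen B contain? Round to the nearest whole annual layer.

Specimen A: after corrections the count is 25954 − 9 = 25945 annual layers.
A: 3801.6 mm over 25945 years gives 3801.6 / 25945 ≈ 0.147 mm per year.
Specimen B: 41122.9 mm / 0.147 mm per year = 279747.62 years ≈ 279748 annual layers.

279748 annual layers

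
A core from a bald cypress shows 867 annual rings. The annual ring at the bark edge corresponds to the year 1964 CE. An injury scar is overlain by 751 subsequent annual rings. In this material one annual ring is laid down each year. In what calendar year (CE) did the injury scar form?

1213 CE

There are 751 annual rings younger than the injury scar.
1964 − 751 = 1213 CE.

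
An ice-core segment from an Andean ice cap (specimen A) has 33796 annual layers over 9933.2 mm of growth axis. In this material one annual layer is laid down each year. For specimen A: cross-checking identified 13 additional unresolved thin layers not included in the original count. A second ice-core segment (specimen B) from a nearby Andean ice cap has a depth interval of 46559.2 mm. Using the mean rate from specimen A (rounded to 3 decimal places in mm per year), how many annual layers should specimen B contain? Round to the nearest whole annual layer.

Specimen A: after corrections the count is 33796 + 13 = 33809 annual layers.
A: Extension rate ≈ 9933.2 / 33809 = 0.294 mm/yr.
For B, 46559.2 / 0.294 = 158364.63 years ≈ 158365 annual layers.

158365 annual layers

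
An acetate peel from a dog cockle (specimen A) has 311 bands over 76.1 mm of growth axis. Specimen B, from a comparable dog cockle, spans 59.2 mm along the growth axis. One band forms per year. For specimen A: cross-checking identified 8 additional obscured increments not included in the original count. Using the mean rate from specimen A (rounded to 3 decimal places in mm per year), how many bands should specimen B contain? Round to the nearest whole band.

248 bands

Specimen A: correcting the raw count gives 311 + 8 = 319 true bands.
A: Mean rate = 76.1 mm / 319 years ≈ 0.239 mm/yr.
Specimen B: 59.2 mm / 0.239 mm per year = 247.70 years ≈ 248 bands.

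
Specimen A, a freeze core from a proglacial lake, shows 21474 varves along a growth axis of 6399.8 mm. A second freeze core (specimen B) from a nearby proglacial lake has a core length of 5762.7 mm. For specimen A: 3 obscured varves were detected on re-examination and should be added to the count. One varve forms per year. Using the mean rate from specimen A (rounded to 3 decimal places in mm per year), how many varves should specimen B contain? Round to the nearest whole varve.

Specimen A: after corrections the count is 21474 + 3 = 21477 varves.
A: 6399.8 mm over 21477 years gives 6399.8 / 21477 ≈ 0.298 mm/year.
For B, 5762.7 / 0.298 = 19337.92 years ≈ 19338 varves.

19338 varves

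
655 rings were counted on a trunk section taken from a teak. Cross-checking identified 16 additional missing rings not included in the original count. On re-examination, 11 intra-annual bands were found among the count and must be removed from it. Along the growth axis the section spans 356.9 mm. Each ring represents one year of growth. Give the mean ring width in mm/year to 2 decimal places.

0.54 mm/year

Adjusted count: 655 − 11 + 16 = 660 rings.
Extension rate ≈ 356.9 / 660 = 0.54 mm/year.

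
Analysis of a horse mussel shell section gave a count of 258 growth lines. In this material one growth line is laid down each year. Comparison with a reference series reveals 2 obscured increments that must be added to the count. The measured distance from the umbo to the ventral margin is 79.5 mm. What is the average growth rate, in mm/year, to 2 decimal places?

Adjusted count: 258 + 2 = 260 growth lines.
79.5 mm over 260 years gives 79.5 / 260 ≈ 0.31 mm/year.

0.31 mm/year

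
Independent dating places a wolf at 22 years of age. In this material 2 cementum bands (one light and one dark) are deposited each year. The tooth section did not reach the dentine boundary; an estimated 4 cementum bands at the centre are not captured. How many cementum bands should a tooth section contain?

Expected cementum bands: 22 × 2 = 44.
Subtracting the 4 cementum bands not captured gives 44 − 4 = 40 cementum bands in the record.

40 cementum bands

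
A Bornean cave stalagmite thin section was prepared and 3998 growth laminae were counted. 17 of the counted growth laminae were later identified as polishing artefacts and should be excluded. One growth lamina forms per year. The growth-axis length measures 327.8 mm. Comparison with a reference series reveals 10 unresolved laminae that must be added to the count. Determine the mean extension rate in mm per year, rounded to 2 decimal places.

Adjusted count: 3998 − 17 + 10 = 3991 growth laminae.
Extension rate ≈ 327.8 / 3991 = 0.08 mm per year.

0.08 mm per year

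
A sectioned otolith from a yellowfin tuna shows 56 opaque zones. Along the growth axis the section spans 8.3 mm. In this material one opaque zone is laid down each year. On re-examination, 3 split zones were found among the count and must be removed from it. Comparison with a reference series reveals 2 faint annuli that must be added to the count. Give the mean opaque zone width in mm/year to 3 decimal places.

After corrections the count is 56 − 3 + 2 = 55 opaque zones.
Extension rate ≈ 8.3 / 55 = 0.151 mm/year.

0.151 mm/year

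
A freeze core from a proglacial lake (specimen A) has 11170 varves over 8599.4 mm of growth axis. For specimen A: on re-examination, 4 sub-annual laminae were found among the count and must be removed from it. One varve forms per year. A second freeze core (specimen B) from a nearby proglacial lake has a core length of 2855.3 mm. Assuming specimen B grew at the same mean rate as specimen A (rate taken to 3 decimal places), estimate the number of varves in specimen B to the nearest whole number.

Specimen A: adjusted count: 11170 − 4 = 11166 varves.
A: Extension rate ≈ 8599.4 / 11166 = 0.770 mm/yr.
Specimen B: 2855.3 mm / 0.770 mm per year = 3708.18 years ≈ 3708 varves.

3708 varves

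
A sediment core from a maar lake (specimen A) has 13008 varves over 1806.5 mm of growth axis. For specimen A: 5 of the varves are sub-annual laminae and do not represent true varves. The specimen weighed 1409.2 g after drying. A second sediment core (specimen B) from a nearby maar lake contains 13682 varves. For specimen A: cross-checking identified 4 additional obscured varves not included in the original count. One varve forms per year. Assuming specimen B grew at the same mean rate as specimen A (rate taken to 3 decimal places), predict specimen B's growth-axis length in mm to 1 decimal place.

Specimen A: correcting the raw count gives 13008 − 5 + 4 = 13007 true varves.
A: 1806.5 mm over 13007 years gives 1806.5 / 13007 ≈ 0.139 mm per year.
For B, 0.139 mm/year × 13682 years = 1901.8 mm.

1901.8 mm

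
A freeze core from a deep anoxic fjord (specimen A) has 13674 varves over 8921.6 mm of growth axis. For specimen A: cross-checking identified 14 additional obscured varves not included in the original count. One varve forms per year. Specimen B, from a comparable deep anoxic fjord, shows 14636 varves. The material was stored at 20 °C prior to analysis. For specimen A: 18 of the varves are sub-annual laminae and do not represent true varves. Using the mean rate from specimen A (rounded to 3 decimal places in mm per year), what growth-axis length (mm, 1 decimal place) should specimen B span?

Specimen A: after corrections the count is 13674 − 18 + 14 = 13670 varves.
A: 8921.6 mm over 13670 years gives 8921.6 / 13670 ≈ 0.653 mm/year.
B's length ≈ 0.653 × 14636 = 9557.3 mm.

9557.3 mm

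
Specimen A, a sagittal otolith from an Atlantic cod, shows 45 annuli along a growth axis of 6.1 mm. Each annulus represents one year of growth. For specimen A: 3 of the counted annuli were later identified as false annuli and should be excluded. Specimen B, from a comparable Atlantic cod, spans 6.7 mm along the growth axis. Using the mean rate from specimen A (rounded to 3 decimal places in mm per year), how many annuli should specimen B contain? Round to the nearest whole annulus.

46 annuli

Specimen A: true annulus count = 45 − 3 = 42.
A: Mean rate = 6.1 mm / 42 years ≈ 0.145 mm/yr.
Specimen B: 6.7 mm / 0.145 mm per year = 46.21 years ≈ 46 annuli.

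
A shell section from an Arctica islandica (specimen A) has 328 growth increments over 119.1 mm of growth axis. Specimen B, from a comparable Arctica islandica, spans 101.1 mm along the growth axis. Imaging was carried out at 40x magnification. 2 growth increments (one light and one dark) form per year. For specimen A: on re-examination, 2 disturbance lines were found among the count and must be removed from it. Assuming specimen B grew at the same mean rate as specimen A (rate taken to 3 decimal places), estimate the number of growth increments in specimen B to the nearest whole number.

277 growth increments

Specimen A: adjusted count: 328 − 2 = 326 growth increments.
Specimen A: with 2 growth increments per year, 326 / 2 = 163 years.
A: 119.1 mm over 163 years gives 119.1 / 163 ≈ 0.731 mm per year.
Specimen B: 101.1 mm / 0.731 mm per year = 138.30 years; at 2 growth increments per year that is 138.30 × 2 ≈ 277 growth increments.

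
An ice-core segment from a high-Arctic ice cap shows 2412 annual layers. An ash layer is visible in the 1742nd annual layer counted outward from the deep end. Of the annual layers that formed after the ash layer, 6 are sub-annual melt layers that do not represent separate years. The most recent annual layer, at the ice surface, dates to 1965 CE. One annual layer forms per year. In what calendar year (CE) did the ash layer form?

1301 CE

Between annual layer 1742 and the ice surface there are 2412 − 1742 = 670 annual layers.
Removing the 6 false annual layers leaves 670 − 6 = 664 true annual layers beyond the ash layer.
The annual layer at the ice surface is 1965 CE, so the ash layer dates to 1965 − 664 = 1301 CE.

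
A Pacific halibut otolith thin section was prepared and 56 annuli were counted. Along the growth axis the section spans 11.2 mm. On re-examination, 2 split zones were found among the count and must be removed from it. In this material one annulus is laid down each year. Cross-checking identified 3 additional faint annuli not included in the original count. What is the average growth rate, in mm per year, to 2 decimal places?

True annulus count = 56 − 2 + 3 = 57.
Mean rate = 11.2 mm / 57 years ≈ 0.20 mm per year.

0.20 mm per year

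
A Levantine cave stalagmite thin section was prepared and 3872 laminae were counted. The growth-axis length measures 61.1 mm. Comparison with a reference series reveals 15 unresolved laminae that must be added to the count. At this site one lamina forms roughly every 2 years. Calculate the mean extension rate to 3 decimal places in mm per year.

Adjusted count: 3872 + 15 = 3887 laminae.
Multiplying by 2 years per lamina: 3887 × 2 = 7774 years.
Extension rate ≈ 61.1 / 7774 = 0.008 mm per year.

0.008 mm per year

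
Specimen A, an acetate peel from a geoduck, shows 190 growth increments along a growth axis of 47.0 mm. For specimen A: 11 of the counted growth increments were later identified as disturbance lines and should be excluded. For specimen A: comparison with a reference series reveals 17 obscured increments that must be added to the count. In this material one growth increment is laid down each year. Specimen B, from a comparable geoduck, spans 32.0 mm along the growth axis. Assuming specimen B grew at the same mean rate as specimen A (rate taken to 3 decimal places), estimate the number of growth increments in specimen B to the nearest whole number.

Specimen A: true growth increment count = 190 − 11 + 17 = 196.
A: Extension rate ≈ 47.0 / 196 = 0.240 mm per year.
Specimen B: 32.0 mm / 0.240 mm per year = 133.33 years ≈ 133 growth increments.

133 growth increments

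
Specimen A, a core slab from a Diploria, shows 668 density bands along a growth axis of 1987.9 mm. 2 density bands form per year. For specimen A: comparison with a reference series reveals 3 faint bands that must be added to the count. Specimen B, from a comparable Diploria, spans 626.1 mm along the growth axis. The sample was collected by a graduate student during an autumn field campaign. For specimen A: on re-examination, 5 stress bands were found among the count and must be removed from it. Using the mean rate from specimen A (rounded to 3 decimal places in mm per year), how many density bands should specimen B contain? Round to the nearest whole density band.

Specimen A: after corrections the count is 668 − 5 + 3 = 666 density bands.
Specimen A: with 2 density bands per year, 666 / 2 = 333 years.
A: Mean rate = 1987.9 mm / 333 years ≈ 5.970 mm per year.
For B, 626.1 / 5.970 = 104.87 years; at 2 density bands per year that is 104.87 × 2 ≈ 210 density bands.

210 density bands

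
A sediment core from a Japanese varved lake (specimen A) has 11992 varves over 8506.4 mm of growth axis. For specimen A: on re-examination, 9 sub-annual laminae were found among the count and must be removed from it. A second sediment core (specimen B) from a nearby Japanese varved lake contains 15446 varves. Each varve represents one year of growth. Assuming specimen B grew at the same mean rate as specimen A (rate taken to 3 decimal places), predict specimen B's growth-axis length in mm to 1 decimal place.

Specimen A: after corrections the count is 11992 − 9 = 11983 varves.
A: Extension rate ≈ 8506.4 / 11983 = 0.710 mm/year.
B's length ≈ 0.710 × 15446 = 10966.7 mm.

10966.7 mm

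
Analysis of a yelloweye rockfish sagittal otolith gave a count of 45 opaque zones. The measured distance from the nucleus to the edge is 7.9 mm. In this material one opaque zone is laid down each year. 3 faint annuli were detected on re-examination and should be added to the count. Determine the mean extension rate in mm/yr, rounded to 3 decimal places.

True opaque zone count = 45 + 3 = 48.
7.9 mm over 48 years gives 7.9 / 48 ≈ 0.165 mm/yr.

0.165 mm/yr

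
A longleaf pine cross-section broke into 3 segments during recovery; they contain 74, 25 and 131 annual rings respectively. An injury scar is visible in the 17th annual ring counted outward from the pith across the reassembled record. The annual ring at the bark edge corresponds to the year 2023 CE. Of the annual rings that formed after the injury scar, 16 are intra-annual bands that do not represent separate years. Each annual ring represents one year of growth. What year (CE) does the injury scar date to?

1826 CE

Total annual rings = 74 + 25 + 131 = 230.
230 − 17 = 213 annual rings lie beyond the injury scar toward the bark edge.
Excluding 16 false annual rings: 213 − 16 = 197.
Counting back 197 years from 2023 CE places the injury scar in 2023 − 197 = 1826 CE.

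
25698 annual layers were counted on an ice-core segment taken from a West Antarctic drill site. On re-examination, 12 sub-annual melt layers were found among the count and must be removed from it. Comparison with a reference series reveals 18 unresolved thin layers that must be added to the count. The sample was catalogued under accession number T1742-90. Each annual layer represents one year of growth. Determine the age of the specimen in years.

Adjusted count: 25698 − 12 + 18 = 25704 annual layers.
One annual layer per year makes the duration 25704 years.

25704 yr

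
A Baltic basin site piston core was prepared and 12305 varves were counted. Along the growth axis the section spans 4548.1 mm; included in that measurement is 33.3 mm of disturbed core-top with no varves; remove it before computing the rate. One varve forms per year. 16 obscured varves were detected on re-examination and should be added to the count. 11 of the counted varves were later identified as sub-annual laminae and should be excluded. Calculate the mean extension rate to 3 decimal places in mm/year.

Correcting the raw count gives 12305 − 11 + 16 = 12310 true varves.
The growth record spans 4548.1 − 33.3 = 4514.8 mm.
4514.8 mm over 12310 years gives 4514.8 / 12310 ≈ 0.367 mm/year.

0.367 mm/year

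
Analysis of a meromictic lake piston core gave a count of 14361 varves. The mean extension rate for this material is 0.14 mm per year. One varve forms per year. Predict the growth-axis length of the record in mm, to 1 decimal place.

2010.5 mm

14361 years of growth are recorded.
Length ≈ 0.14 × 14361 = 2010.5 mm.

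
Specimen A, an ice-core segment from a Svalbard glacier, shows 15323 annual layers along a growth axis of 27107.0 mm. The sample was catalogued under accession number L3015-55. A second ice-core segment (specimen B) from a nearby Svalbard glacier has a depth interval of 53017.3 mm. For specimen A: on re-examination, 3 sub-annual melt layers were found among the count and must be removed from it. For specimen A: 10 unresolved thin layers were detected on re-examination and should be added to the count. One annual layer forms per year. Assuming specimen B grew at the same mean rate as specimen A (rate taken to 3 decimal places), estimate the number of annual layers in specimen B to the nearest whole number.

Specimen A: true annual layer count = 15323 − 3 + 10 = 15330.
A: Mean rate = 27107.0 mm / 15330 years ≈ 1.768 mm/yr.
B spans 53017.3 / 1.768 = 29987.16 years ≈ 29987 annual layers.

29987 annual layers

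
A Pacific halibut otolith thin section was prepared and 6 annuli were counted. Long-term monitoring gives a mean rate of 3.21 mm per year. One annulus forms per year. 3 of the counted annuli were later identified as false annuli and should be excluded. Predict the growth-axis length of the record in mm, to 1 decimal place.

9.6 mm

Correcting the raw count gives 6 − 3 = 3 true annuli.
3 years at 3.21 mm/year gives 3.21 × 3 = 9.6 mm.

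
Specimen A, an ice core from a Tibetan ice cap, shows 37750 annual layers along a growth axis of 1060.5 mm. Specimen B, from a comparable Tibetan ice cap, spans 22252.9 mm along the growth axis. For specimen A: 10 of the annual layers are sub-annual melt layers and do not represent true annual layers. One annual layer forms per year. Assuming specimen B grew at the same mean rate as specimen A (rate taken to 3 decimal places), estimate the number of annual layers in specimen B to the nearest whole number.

Specimen A: correcting the raw count gives 37750 − 10 = 37740 true annual layers.
A: 1060.5 mm over 37740 years gives 1060.5 / 37740 ≈ 0.028 mm/year.
Specimen B: 22252.9 mm / 0.028 mm per year = 794746.43 years ≈ 794746 annual layers.

794746 annual layers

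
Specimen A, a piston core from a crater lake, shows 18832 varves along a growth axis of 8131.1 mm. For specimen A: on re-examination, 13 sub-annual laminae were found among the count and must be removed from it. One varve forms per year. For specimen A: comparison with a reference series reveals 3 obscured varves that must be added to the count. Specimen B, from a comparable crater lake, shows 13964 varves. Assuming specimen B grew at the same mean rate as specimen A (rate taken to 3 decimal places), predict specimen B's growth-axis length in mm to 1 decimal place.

6032.4 mm

Specimen A: correcting the raw count gives 18832 − 13 + 3 = 18822 true varves.
A: Extension rate ≈ 8131.1 / 18822 = 0.432 mm/yr.
For B, 0.432 mm/year × 13964 years = 6032.4 mm.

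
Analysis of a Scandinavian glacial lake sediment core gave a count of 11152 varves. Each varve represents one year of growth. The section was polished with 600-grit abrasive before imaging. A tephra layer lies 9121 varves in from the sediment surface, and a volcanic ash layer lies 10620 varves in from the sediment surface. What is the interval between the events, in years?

Separation: 10620 − 9121 = 1499 varves.
At one varve per year, 1499 years elapsed between them.

1499 years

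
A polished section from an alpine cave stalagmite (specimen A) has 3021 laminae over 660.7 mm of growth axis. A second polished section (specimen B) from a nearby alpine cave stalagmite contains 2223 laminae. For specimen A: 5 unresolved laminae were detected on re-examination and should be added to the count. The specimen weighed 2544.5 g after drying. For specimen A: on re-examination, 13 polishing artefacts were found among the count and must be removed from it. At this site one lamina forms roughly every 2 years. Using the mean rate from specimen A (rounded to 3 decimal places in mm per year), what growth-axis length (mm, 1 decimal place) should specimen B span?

489.1 mm

Specimen A: after corrections the count is 3021 − 13 + 5 = 3013 laminae.
Specimen A: multiplying by 2 years per lamina: 3013 × 2 = 6026 years.
A: Mean rate = 660.7 mm / 6026 years ≈ 0.110 mm/yr.
Specimen B: multiplying by 2 years per lamina: 2223 × 2 = 4446 years. Length of B = 0.110 × 4446 = 489.1 mm.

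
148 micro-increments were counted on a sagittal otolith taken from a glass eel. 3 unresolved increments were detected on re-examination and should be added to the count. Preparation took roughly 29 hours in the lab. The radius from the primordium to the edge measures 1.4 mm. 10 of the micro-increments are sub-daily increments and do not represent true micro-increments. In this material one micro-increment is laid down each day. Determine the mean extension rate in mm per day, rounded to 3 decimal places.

True micro-increment count = 148 − 10 + 3 = 141.
Extension rate ≈ 1.4 / 141 = 0.010 mm per day.

0.010 mm per day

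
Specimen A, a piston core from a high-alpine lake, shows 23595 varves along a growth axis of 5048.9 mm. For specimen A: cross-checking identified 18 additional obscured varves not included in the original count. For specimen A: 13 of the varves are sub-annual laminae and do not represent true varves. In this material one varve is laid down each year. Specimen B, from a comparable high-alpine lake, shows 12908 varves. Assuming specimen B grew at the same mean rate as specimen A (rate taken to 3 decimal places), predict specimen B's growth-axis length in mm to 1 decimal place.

2762.3 mm

Specimen A: correcting the raw count gives 23595 − 13 + 18 = 23600 true varves.
A: Mean rate = 5048.9 mm / 23600 years ≈ 0.214 mm/year.
Length of B = 0.214 × 12908 = 2762.3 mm.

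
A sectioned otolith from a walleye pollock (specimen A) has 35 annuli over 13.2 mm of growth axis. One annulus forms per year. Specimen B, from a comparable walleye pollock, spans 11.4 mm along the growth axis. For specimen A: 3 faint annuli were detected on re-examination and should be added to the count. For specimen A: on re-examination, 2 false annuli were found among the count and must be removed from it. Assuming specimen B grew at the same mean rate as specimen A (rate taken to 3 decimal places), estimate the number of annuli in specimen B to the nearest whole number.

Specimen A: after corrections the count is 35 − 2 + 3 = 36 annuli.
A: Extension rate ≈ 13.2 / 36 = 0.367 mm/year.
B spans 11.4 / 0.367 = 31.06 years ≈ 31 annuli.

31 annuli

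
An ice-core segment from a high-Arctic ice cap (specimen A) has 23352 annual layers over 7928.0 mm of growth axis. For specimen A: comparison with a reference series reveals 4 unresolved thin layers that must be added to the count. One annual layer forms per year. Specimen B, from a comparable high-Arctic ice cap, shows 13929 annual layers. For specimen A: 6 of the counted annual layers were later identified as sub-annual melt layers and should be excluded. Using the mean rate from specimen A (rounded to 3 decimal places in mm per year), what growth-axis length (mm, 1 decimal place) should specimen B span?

Specimen A: true annual layer count = 23352 − 6 + 4 = 23350.
A: Extension rate ≈ 7928.0 / 23350 = 0.340 mm/year.
Length of B = 0.340 × 13929 = 4735.9 mm.

4735.9 mm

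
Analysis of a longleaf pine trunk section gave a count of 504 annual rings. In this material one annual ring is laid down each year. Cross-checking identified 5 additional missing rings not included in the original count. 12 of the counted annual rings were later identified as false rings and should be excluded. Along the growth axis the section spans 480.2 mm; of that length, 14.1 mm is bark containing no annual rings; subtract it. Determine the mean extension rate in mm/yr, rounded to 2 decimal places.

0.94 mm/yr

True annual ring count = 504 − 12 + 5 = 497.
The growth record spans 480.2 − 14.1 = 466.1 mm.
466.1 mm over 497 years gives 466.1 / 497 ≈ 0.94 mm/yr.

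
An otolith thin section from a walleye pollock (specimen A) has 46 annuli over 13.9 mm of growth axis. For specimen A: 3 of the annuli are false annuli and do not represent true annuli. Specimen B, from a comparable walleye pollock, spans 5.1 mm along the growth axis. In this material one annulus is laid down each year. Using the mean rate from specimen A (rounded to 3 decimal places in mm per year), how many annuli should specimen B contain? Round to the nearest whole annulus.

Specimen A: true annulus count = 46 − 3 = 43.
A: Extension rate ≈ 13.9 / 43 = 0.323 mm/yr.
B spans 5.1 / 0.323 = 15.79 years ≈ 16 annuli.

16 annuli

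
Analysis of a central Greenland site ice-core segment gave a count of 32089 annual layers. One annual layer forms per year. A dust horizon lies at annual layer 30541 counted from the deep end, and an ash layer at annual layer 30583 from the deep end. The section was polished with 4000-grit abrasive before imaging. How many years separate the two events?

42 years

Separation: 30583 − 30541 = 42 annual layers.
One annual layer per year makes the interval 42 years.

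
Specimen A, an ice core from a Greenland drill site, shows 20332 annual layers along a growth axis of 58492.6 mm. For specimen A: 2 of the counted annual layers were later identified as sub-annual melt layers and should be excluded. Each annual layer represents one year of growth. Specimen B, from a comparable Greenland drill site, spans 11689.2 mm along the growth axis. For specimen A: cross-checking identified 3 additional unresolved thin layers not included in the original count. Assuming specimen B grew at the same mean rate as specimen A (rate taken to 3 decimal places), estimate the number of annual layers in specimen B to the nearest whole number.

Specimen A: true annual layer count = 20332 − 2 + 3 = 20333.
A: 58492.6 mm over 20333 years gives 58492.6 / 20333 ≈ 2.877 mm per year.
Specimen B: 11689.2 mm / 2.877 mm per year = 4062.98 years ≈ 4063 annual layers.

4063 annual layers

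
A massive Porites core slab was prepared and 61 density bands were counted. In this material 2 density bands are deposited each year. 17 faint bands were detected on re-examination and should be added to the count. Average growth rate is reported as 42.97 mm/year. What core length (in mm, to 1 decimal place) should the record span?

1675.8 mm

Correcting the raw count gives 61 + 17 = 78 true density bands.
With 2 density bands per year, 78 / 2 = 39 years.
39 years at 42.97 mm/year gives 42.97 × 39 = 1675.8 mm.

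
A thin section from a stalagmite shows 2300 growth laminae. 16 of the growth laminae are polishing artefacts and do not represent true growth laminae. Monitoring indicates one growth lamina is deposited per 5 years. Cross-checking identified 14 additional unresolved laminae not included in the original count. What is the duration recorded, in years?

11490 years

True growth lamina count = 2300 − 16 + 14 = 2298.
Multiplying by 5 years per growth lamina: 2298 × 5 = 11490 years.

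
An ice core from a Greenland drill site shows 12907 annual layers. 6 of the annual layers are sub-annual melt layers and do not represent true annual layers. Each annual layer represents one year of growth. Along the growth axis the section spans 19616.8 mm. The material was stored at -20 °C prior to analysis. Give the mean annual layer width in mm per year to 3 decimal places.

Correcting the raw count gives 12907 − 6 = 12901 true annual layers.
Extension rate ≈ 19616.8 / 12901 = 1.521 mm per year.

1.521 mm per year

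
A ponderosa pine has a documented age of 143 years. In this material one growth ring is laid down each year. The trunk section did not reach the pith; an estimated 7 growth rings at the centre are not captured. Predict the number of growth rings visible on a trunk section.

One growth ring per year gives 143 growth rings over 143 years.
Subtracting the 7 growth rings not captured gives 143 − 7 = 136 growth rings in the record.

136 growth rings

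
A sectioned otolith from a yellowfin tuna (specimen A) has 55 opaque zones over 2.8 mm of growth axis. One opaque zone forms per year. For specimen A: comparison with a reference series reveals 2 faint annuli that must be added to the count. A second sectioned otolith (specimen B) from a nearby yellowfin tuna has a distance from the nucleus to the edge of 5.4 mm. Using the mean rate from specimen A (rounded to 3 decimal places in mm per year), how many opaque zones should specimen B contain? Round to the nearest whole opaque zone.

110 opaque zones

Specimen A: correcting the raw count gives 55 + 2 = 57 true opaque zones.
A: Extension rate ≈ 2.8 / 57 = 0.049 mm/year.
B spans 5.4 / 0.049 = 110.20 years ≈ 110 opaque zones.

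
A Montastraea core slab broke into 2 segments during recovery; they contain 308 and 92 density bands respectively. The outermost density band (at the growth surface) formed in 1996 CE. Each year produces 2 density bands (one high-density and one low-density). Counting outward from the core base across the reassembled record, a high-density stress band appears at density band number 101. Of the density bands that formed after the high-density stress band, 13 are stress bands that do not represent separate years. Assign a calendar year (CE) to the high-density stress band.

1853 CE

Total density bands = 308 + 92 = 400.
Between density band 101 and the growth surface there are 400 − 101 = 299 density bands.
299 − 13 false = 286 true density bands after the high-density stress band.
With 2 density bands per year, 286 / 2 = 143 years.
Counting back 143 years from 1996 CE places the high-density stress band in 1996 − 143 = 1853 CE.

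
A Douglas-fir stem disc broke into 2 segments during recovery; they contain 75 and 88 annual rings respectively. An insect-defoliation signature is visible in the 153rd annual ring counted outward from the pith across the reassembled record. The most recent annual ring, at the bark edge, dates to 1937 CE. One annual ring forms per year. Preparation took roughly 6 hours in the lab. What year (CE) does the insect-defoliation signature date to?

Total annual rings = 75 + 88 = 163.
Between annual ring 153 and the bark edge there are 163 − 153 = 10 annual rings.
1937 − 10 = 1927 CE.

1927 CE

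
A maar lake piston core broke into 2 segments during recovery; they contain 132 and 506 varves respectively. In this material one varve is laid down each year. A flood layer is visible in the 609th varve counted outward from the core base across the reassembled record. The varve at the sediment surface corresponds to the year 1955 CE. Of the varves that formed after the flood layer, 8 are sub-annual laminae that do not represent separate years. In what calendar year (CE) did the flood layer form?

Total varves = 132 + 506 = 638.
Between varve 609 and the sediment surface there are 638 − 609 = 29 varves.
Removing the 8 false varves leaves 29 − 8 = 21 true varves beyond the flood layer.
The varve at the sediment surface is 1955 CE, so the flood layer dates to 1955 − 21 = 1934 CE.

1934 CE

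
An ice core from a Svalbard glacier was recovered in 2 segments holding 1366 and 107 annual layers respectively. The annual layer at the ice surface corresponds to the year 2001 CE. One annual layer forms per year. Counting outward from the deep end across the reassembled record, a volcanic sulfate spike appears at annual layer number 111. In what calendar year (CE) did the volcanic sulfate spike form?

Total annual layers = 1366 + 107 = 1473.
1473 − 111 = 1362 annual layers lie beyond the volcanic sulfate spike toward the ice surface.
The annual layer at the ice surface is 2001 CE, so the volcanic sulfate spike dates to 2001 − 1362 = 639 CE.

639 CE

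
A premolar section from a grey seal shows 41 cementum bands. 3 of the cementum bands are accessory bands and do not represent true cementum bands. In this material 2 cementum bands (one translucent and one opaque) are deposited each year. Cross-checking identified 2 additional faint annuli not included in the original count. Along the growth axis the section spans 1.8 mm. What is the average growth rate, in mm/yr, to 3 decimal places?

Correcting the raw count gives 41 − 3 + 2 = 40 true cementum bands.
Dividing by 2 cementum bands per year: 40 / 2 = 20 years.
1.8 mm over 20 years gives 1.8 / 20 ≈ 0.090 mm/yr.

0.090 mm/yr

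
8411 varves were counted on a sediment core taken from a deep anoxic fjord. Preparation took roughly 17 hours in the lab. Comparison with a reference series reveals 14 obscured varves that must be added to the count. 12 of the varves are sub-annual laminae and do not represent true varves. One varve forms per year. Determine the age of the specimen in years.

Correcting the raw count gives 8411 − 12 + 14 = 8413 true varves.
With a one-to-one varve periodicity this is 8413 years.

8413 years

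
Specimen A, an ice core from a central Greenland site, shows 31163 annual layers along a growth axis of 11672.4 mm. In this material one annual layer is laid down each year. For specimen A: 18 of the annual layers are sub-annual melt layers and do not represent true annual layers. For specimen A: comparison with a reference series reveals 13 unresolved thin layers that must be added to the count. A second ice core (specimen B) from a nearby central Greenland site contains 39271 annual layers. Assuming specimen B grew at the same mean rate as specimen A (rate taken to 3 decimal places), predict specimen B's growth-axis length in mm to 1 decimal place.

Specimen A: adjusted count: 31163 − 18 + 13 = 31158 annual layers.
A: 11672.4 mm over 31158 years gives 11672.4 / 31158 ≈ 0.375 mm/yr.
Length of B = 0.375 × 39271 = 14726.6 mm.

14726.6 mm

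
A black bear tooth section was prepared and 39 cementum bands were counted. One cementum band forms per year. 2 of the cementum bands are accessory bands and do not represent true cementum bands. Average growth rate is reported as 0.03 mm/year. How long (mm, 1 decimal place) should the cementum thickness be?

1.1 mm

Adjusted count: 39 − 2 = 37 cementum bands.
Length ≈ 0.03 × 37 = 1.1 mm.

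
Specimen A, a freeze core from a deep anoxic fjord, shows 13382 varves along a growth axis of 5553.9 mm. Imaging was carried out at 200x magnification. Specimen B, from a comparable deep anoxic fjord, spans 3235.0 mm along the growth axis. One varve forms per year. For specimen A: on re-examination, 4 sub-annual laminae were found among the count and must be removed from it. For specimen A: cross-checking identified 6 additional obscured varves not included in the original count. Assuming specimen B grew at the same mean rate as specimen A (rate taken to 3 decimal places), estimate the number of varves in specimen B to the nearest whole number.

Specimen A: true varve count = 13382 − 4 + 6 = 13384.
A: 5553.9 mm over 13384 years gives 5553.9 / 13384 ≈ 0.415 mm/yr.
Specimen B: 3235.0 mm / 0.415 mm per year = 7795.18 years ≈ 7795 varves.

7795 varves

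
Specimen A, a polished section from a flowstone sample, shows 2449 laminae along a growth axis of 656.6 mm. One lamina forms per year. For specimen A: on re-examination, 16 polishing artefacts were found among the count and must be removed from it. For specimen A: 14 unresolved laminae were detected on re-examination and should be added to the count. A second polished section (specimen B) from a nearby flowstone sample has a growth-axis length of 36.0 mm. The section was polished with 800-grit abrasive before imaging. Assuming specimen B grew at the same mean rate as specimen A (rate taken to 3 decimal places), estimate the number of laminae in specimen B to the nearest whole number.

134 laminae

Specimen A: after corrections the count is 2449 − 16 + 14 = 2447 laminae.
A: 656.6 mm over 2447 years gives 656.6 / 2447 ≈ 0.268 mm/year.
Specimen B: 36.0 mm / 0.268 mm per year = 134.33 years ≈ 134 laminae.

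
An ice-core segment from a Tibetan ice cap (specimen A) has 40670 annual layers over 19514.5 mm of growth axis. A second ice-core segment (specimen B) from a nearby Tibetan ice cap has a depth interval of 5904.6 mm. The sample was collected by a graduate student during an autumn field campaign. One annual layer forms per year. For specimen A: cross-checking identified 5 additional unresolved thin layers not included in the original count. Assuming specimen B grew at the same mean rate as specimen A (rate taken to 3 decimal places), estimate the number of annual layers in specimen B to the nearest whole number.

12301 annual layers

Specimen A: adjusted count: 40670 + 5 = 40675 annual layers.
A: Mean rate = 19514.5 mm / 40675 years ≈ 0.480 mm/yr.
Specimen B: 5904.6 mm / 0.480 mm per year = 12301.25 years ≈ 12301 annual layers.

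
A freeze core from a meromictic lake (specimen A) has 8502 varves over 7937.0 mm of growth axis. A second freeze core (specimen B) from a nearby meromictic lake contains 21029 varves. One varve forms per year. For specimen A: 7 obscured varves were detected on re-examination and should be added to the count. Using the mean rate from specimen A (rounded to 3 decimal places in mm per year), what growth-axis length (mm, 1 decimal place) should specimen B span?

19620.1 mm

Specimen A: adjusted count: 8502 + 7 = 8509 varves.
A: Extension rate ≈ 7937.0 / 8509 = 0.933 mm/year.
Length of B = 0.933 × 21029 = 19620.1 mm.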